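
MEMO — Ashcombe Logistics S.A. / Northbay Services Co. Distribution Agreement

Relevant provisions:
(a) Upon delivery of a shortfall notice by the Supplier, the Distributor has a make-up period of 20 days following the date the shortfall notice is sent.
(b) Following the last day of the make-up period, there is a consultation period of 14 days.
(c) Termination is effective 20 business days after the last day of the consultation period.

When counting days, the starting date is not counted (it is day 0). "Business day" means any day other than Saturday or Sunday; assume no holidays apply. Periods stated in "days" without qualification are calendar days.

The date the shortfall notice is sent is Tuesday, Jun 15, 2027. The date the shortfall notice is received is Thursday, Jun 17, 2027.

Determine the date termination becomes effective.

Aug 16, 2027

Adding 20 calendar days to Jun 15, 2027 gives Jul 5, 2027, which is the last day of the make-up period.
The last day of the consultation period: 14 calendar days after Jul 5, 2027 is Jul 19, 2027.
The date termination becomes effective: 20 business days after Monday, Jul 19, 2027, skipping weekends — Jul 20, Jul 21, Jul 22, Jul 23, …, Aug 12, Aug 13, Aug 16 — lands on Monday, Aug 16, 2027.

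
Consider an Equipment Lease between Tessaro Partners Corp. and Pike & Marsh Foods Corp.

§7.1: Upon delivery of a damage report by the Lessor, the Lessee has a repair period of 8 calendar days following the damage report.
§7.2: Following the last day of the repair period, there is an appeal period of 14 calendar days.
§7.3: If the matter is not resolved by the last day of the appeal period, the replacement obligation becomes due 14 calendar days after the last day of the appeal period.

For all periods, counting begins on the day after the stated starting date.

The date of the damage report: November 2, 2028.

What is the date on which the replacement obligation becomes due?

Adding 8 calendar days to November 2, 2028 gives November 10, 2028, which is the last day of the repair period.
The last day of the appeal period: 14 calendar days after November 10, 2028 is November 24, 2028.
Adding 14 calendar days to November 24, 2028 gives December 8, 2028, which is the date on which the replacement obligation becomes due.

December 8, 2028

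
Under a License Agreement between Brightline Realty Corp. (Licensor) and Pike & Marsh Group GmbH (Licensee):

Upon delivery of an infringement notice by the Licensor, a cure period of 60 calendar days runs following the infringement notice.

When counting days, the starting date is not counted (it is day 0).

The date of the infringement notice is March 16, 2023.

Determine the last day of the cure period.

May 15, 2023

The last day of the cure period: 60 calendar days after March 16, 2023 is May 15, 2023.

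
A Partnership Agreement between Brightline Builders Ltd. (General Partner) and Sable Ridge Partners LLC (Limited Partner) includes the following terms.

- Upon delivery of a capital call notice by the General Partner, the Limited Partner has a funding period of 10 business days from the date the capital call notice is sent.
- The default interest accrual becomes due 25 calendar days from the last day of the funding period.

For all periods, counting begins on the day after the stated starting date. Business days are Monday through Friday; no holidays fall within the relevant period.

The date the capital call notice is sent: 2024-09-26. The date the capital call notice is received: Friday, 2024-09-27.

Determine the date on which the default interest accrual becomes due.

2024-11-04

The last day of the funding period: counting 10 business days from Thursday, 2024-09-26 (Sep 27, Sep 30, Oct 1, Oct 2, Oct 3, Oct 4, Oct 7, Oct 8, Oct 9, Oct 10, skipping weekends) reaches Thursday, 2024-10-10.
The date on which the default interest accrual becomes due: 2024-10-10 + 25 days = 2024-11-04.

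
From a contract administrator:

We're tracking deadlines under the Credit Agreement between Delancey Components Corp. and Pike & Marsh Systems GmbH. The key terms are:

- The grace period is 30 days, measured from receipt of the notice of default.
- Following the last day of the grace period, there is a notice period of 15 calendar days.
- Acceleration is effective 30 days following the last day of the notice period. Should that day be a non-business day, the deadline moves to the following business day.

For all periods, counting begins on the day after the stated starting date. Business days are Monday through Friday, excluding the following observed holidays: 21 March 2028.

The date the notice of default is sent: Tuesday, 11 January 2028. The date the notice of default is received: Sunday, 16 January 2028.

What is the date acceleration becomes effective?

The last day of the grace period: 16 January 2028 + 30 days = 15 February 2028.
The last day of the notice period: 15 February 2028 + 15 days = 1 March 2028.
The date acceleration becomes effective: 30 calendar days after 1 March 2028 is 31 March 2028. 31 March 2028 is a Friday and is not a listed holiday, so no roll-forward applies.

31 March 2028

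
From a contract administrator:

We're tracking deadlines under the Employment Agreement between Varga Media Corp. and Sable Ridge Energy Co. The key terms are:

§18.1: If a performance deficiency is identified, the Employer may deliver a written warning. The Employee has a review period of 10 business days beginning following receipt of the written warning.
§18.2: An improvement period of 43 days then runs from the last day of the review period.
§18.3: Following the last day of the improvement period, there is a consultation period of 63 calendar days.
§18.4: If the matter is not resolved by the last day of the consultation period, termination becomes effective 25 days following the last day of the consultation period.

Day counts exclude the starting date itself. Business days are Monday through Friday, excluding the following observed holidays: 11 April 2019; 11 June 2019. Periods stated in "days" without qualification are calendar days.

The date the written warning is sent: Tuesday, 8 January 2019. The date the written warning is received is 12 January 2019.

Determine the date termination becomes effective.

5 June 2019

From Saturday, 12 January 2019, 10 business days (Jan 14, Jan 15, Jan 16, Jan 17, Jan 18, Jan 21, Jan 22, Jan 23, Jan 24, Jan 25, skipping weekends) brings us to Friday, 25 January 2019, which is the last day of the review period.
Adding 43 calendar days to 25 January 2019 gives 9 March 2019, which is the last day of the improvement period.
Adding 63 calendar days to 9 March 2019 gives 11 May 2019, which is the last day of the consultation period.
The date termination becomes effective: 25 calendar days after 11 May 2019 is 5 June 2019.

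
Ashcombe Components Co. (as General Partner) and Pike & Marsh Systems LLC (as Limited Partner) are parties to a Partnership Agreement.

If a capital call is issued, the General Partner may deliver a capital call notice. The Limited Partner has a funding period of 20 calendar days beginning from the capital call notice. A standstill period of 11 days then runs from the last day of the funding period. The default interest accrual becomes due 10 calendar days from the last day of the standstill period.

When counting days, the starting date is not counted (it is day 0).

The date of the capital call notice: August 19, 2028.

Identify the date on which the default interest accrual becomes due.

The last day of the funding period: 20 calendar days after August 19, 2028 is September 8, 2028.
The last day of the standstill period: September 8, 2028 + 11 days = September 19, 2028.
Adding 10 calendar days to September 19, 2028 gives September 29, 2028, which is the date on which the default interest accrual becomes due.

September 29, 2028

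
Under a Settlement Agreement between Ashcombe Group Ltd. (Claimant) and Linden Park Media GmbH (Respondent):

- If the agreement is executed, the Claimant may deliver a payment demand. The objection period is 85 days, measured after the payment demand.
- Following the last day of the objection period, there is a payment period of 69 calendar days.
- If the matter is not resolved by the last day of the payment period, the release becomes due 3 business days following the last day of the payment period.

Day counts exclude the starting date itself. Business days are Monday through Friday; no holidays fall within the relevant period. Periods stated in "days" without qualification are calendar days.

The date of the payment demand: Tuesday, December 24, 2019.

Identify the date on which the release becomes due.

The last day of the objection period: 85 calendar days after December 24, 2019 is March 18, 2020.
Adding 69 calendar days to March 18, 2020 gives May 26, 2020, which is the last day of the payment period.
The date on which the release becomes due: 3 business days after Tuesday, May 26, 2020, skipping weekends — May 27, May 28, May 29 — lands on Friday, May 29, 2020.

May 29, 2020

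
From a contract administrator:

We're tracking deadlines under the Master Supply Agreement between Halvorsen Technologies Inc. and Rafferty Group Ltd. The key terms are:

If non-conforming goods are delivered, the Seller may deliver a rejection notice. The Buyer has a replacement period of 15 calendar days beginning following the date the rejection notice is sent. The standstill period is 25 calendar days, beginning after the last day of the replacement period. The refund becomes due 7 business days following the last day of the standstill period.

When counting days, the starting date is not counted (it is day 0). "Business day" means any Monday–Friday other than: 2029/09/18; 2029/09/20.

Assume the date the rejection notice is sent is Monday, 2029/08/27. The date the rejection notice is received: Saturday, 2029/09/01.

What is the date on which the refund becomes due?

2029/10/16

Adding 15 calendar days to 2029/08/27 gives 2029/09/11, which is the last day of the replacement period.
The last day of the standstill period: 2029/09/11 + 25 days = 2029/10/06.
The date on which the refund becomes due: counting 7 business days from Saturday, 2029/10/06 (Oct 8, Oct 9, Oct 10, Oct 11, Oct 12, Oct 15, Oct 16, skipping weekends) reaches Tuesday, 2029/10/16.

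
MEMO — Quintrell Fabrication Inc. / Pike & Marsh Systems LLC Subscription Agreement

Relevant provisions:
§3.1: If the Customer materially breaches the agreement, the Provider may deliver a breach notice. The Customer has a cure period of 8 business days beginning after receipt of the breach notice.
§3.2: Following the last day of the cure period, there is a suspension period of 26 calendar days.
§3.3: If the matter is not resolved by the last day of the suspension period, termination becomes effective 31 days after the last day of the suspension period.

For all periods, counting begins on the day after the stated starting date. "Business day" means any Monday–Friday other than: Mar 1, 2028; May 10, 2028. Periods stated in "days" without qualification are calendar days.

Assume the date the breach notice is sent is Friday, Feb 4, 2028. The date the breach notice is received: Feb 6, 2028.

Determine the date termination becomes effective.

Apr 13, 2028

From Sunday, Feb 6, 2028, 8 business days (Feb 7, Feb 8, Feb 9, Feb 10, Feb 11, Feb 14, Feb 15, Feb 16, skipping weekends) brings us to Wednesday, Feb 16, 2028, which is the last day of the cure period.
The last day of the suspension period: Feb 16, 2028 + 26 days = Mar 13, 2028.
The date termination becomes effective: 31 calendar days after Mar 13, 2028 is Apr 13, 2028.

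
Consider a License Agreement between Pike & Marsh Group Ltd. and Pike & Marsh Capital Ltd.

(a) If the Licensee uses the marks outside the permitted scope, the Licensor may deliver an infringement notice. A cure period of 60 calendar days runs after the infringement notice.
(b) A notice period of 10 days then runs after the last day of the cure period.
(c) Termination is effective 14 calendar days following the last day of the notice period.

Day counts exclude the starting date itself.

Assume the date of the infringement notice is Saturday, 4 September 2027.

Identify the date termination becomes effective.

27 November 2027

Adding 60 calendar days to 4 September 2027 gives 3 November 2027, which is the last day of the cure period.
The last day of the notice period: 3 November 2027 + 10 days = 13 November 2027.
Adding 14 calendar days to 13 November 2027 gives 27 November 2027, which is the date termination becomes effective.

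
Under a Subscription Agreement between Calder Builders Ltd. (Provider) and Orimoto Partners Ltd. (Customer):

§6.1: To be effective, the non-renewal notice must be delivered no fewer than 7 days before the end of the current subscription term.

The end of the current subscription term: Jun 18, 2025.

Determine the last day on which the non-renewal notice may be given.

Jun 18, 2025 minus 7 days is Jun 11, 2025.

Jun 11, 2025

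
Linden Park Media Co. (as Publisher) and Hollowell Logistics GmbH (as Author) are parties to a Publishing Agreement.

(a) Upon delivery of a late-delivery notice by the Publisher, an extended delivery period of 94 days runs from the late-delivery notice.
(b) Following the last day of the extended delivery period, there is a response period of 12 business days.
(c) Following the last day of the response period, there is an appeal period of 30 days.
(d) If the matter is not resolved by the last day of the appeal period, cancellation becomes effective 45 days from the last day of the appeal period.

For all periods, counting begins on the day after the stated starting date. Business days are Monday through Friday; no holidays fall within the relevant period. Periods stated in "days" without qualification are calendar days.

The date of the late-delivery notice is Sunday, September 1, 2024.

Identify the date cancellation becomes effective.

Adding 94 calendar days to September 1, 2024 gives December 4, 2024, which is the last day of the extended delivery period.
The last day of the response period: counting 12 business days from Wednesday, December 4, 2024 (Dec 5, Dec 6, Dec 9, Dec 10, …, Dec 18, Dec 19, Dec 20, skipping weekends) reaches Friday, December 20, 2024.
The last day of the appeal period: December 20, 2024 + 30 days = January 19, 2025.
The date cancellation becomes effective: 45 calendar days after January 19, 2025 is March 5, 2025.

March 5, 2025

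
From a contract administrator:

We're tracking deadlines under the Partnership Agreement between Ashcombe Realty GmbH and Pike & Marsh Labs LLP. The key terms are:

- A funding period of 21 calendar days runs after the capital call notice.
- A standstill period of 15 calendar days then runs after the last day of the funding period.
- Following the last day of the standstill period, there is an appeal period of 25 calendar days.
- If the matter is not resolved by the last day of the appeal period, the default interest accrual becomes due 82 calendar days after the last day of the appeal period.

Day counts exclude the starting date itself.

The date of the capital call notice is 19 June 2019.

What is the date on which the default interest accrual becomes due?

The last day of the funding period: 19 June 2019 + 21 days = 10 July 2019.
The last day of the standstill period: 10 July 2019 + 15 days = 25 July 2019.
The last day of the appeal period: 25 calendar days after 25 July 2019 is 19 August 2019.
The date on which the default interest accrual becomes due: 19 August 2019 + 82 days = 9 November 2019.

9 November 2019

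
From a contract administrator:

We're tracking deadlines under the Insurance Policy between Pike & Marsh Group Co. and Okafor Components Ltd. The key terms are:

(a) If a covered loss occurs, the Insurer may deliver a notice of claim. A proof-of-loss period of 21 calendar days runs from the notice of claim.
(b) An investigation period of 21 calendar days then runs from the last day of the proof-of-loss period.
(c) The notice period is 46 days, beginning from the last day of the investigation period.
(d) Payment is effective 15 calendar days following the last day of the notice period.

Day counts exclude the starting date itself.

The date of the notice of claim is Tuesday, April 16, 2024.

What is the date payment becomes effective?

July 28, 2024

The last day of the proof-of-loss period: 21 calendar days after April 16, 2024 is May 7, 2024.
The last day of the investigation period: May 7, 2024 + 21 days = May 28, 2024.
The last day of the notice period: 46 calendar days after May 28, 2024 is July 13, 2024.
Adding 15 calendar days to July 13, 2024 gives July 28, 2024, which is the date payment becomes effective.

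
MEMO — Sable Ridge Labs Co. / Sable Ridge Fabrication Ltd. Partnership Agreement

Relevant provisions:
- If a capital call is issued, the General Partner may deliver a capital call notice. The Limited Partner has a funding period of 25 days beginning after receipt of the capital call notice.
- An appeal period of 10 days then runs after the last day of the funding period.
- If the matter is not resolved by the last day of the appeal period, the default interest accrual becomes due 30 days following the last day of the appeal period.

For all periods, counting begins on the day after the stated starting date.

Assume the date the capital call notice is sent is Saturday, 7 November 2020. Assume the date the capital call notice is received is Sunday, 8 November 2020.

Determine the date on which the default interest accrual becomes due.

The last day of the funding period: 25 calendar days after 8 November 2020 is 3 December 2020.
The last day of the appeal period: 10 calendar days after 3 December 2020 is 13 December 2020.
The date on which the default interest accrual becomes due: 30 calendar days after 13 December 2020 is 12 January 2021.

12 January 2021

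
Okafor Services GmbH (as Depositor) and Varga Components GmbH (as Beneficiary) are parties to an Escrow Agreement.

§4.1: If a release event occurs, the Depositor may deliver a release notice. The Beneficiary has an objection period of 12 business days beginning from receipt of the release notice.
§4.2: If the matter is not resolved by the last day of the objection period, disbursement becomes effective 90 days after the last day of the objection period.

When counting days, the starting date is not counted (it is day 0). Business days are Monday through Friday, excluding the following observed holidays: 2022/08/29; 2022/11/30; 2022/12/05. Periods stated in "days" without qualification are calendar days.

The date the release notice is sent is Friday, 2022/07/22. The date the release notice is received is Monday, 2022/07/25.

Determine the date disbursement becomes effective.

From Monday, 2022/07/25, 12 business days (Jul 26, Jul 27, Jul 28, Jul 29, …, Aug 8, Aug 9, Aug 10, skipping weekends) brings us to Wednesday, 2022/08/10, which is the last day of the objection period.
The date disbursement becomes effective: 90 calendar days after 2022/08/10 is 2022/11/08.

2022/11/08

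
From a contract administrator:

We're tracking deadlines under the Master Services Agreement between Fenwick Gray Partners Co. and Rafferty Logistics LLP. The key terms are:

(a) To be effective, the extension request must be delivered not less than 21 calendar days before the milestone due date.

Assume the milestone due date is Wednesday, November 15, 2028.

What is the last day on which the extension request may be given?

Counting back 21 calendar days from November 15, 2028 gives October 25, 2028.

October 25, 2028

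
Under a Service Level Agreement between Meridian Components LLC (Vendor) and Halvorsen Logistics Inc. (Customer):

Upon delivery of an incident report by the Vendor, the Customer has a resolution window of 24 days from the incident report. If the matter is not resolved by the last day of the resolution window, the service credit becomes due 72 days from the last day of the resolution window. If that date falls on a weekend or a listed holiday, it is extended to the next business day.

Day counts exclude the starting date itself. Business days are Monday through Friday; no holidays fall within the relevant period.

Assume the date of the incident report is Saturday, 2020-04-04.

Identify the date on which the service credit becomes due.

The last day of the resolution window: 2020-04-04 + 24 days = 2020-04-28.
The date on which the service credit becomes due: 72 calendar days after 2020-04-28 is 2020-07-09. 2020-07-09 is a Thursday, so no roll-forward applies.

2020-07-09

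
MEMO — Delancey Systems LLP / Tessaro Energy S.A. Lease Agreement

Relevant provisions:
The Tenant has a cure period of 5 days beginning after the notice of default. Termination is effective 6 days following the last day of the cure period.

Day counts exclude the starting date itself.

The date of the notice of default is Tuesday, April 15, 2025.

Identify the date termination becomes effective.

The last day of the cure period: 5 calendar days after April 15, 2025 is April 20, 2025.
The date termination becomes effective: 6 calendar days after April 20, 2025 is April 26, 2025.

April 26, 2025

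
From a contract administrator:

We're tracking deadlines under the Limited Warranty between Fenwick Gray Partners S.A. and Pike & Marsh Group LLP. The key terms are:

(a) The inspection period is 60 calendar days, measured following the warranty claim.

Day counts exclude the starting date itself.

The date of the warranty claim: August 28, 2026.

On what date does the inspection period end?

October 27, 2026

Adding 60 calendar days to August 28, 2026 gives October 27, 2026, which is the last day of the inspection period.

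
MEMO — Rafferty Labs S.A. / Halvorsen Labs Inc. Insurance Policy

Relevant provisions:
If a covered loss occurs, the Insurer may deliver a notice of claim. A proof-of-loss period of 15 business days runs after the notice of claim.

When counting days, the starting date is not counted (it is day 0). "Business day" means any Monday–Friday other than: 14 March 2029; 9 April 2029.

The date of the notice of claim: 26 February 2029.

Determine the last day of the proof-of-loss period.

The last day of the proof-of-loss period: 15 business days after Monday, 26 February 2029, skipping weekends and the listed holiday on Mar 14 — Feb 27, Feb 28, Mar 1, Mar 2, …, Mar 16, Mar 19, Mar 20 — lands on Tuesday, 20 March 2029.

20 March 2029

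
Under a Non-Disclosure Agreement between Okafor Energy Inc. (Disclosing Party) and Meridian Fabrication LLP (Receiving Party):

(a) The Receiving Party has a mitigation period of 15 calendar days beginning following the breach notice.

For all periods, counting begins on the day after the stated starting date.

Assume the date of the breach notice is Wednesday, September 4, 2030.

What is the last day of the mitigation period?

September 19, 2030

The last day of the mitigation period: 15 calendar days after September 4, 2030 is September 19, 2030.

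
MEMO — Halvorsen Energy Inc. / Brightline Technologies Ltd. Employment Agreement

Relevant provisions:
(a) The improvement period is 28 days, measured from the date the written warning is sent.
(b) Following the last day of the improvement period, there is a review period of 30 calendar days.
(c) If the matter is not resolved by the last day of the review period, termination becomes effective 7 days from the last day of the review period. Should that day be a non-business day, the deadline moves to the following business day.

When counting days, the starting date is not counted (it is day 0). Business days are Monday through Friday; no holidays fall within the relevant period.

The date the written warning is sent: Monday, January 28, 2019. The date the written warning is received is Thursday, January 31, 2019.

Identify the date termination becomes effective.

Adding 28 calendar days to January 28, 2019 gives February 25, 2019, which is the last day of the improvement period.
The last day of the review period: 30 calendar days after February 25, 2019 is March 27, 2019.
The date termination becomes effective: March 27, 2019 + 7 days = April 3, 2019. April 3, 2019 is a Wednesday, so no roll-forward applies.

April 3, 2019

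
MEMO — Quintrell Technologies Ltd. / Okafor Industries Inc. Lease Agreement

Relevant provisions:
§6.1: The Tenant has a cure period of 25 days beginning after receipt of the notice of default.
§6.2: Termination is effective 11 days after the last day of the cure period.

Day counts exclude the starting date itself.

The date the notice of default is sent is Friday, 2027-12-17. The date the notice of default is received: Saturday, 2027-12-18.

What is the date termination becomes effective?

2028-01-23

The last day of the cure period: 2027-12-18 + 25 days = 2028-01-12.
The date termination becomes effective: 2028-01-12 + 11 days = 2028-01-23.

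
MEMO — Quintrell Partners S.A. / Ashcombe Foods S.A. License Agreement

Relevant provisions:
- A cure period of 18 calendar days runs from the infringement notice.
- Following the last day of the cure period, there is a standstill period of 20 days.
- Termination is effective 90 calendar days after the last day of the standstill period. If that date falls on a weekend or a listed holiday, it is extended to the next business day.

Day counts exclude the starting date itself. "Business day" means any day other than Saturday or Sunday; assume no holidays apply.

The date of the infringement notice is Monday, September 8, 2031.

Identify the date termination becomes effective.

The last day of the cure period: September 8, 2031 + 18 days = September 26, 2031.
The last day of the standstill period: 20 calendar days after September 26, 2031 is October 16, 2031.
The date termination becomes effective: 90 calendar days after October 16, 2031 is January 14, 2032. January 14, 2032 is a Wednesday, so no roll-forward applies.

January 14, 2032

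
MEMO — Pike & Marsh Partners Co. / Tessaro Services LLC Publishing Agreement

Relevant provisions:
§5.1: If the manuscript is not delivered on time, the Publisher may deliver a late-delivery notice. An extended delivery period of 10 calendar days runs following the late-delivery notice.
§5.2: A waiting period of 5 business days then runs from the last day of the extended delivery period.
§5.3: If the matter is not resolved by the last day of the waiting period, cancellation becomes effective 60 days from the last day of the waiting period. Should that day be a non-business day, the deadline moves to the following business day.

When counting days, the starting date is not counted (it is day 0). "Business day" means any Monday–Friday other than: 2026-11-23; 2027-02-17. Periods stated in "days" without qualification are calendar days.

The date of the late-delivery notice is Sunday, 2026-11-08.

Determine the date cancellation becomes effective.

2027-01-25

The last day of the extended delivery period: 10 calendar days after 2026-11-08 is 2026-11-18.
The last day of the waiting period: 5 business days after Wednesday, 2026-11-18, skipping weekends and the listed holiday on Nov 23 — Nov 19, Nov 20, Nov 24, Nov 25, Nov 26 — lands on Thursday, 2026-11-26.
Adding 60 calendar days to 2026-11-26 gives 2027-01-25, which is the date cancellation becomes effective. 2027-01-25 is a Monday and is not a listed holiday, so no roll-forward applies.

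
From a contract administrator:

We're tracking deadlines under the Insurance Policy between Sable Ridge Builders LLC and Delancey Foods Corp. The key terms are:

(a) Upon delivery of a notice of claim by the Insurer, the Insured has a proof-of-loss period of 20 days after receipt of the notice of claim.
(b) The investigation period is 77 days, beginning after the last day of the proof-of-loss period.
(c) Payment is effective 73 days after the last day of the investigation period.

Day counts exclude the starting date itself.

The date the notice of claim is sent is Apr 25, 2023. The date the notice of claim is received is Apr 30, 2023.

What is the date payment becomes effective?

Oct 17, 2023

The last day of the proof-of-loss period: 20 calendar days after Apr 30, 2023 is May 20, 2023.
The last day of the investigation period: May 20, 2023 + 77 days = Aug 5, 2023.
The date payment becomes effective: 73 calendar days after Aug 5, 2023 is Oct 17, 2023.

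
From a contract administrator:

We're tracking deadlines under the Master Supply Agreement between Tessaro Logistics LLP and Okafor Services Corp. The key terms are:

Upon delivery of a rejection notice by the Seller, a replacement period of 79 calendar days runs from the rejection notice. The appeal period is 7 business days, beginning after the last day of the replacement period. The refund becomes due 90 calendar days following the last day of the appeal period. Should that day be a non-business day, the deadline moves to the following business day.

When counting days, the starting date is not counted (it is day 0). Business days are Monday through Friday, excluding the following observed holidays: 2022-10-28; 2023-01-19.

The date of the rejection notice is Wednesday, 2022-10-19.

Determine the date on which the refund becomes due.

2023-04-17

The last day of the replacement period: 79 calendar days after 2022-10-19 is 2023-01-06.
From Friday, 2023-01-06, 7 business days (Jan 9, Jan 10, Jan 11, Jan 12, Jan 13, Jan 16, Jan 17, skipping weekends) brings us to Tuesday, 2023-01-17, which is the last day of the appeal period.
The date on which the refund becomes due: 2023-01-17 + 90 days = 2023-04-17. 2023-04-17 is a Monday and is not a listed holiday, so no roll-forward applies.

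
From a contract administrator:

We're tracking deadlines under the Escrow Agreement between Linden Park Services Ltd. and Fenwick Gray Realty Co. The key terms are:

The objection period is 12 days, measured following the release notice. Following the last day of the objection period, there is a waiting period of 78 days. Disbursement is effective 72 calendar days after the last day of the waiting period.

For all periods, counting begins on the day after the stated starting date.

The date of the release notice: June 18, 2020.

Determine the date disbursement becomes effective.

The last day of the objection period: June 18, 2020 + 12 days = June 30, 2020.
The last day of the waiting period: 78 calendar days after June 30, 2020 is September 16, 2020.
Adding 72 calendar days to September 16, 2020 gives November 27, 2020, which is the date disbursement becomes effective.

November 27, 2020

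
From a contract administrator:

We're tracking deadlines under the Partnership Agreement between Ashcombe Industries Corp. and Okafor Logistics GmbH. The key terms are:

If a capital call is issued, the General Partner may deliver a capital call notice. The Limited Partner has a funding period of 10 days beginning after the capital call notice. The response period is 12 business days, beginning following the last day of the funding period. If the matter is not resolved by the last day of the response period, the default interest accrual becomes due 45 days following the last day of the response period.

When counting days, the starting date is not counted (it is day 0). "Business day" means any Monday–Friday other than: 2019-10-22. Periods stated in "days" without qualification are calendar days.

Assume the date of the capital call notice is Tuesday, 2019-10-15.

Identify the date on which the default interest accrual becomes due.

2019-12-27

Adding 10 calendar days to 2019-10-15 gives 2019-10-25, which is the last day of the funding period.
From Friday, 2019-10-25, 12 business days (Oct 28, Oct 29, Oct 30, Oct 31, …, Nov 8, Nov 11, Nov 12, skipping weekends) brings us to Tuesday, 2019-11-12, which is the last day of the response period.
The date on which the default interest accrual becomes due: 2019-11-12 + 45 days = 2019-12-27.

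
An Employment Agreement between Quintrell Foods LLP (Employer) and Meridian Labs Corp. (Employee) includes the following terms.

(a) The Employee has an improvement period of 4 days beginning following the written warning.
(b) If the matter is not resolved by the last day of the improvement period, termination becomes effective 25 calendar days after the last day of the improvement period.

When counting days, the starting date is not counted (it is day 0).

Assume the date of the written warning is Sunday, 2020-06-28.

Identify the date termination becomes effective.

The last day of the improvement period: 2020-06-28 + 4 days = 2020-07-02.
The date termination becomes effective: 25 calendar days after 2020-07-02 is 2020-07-27.

2020-07-27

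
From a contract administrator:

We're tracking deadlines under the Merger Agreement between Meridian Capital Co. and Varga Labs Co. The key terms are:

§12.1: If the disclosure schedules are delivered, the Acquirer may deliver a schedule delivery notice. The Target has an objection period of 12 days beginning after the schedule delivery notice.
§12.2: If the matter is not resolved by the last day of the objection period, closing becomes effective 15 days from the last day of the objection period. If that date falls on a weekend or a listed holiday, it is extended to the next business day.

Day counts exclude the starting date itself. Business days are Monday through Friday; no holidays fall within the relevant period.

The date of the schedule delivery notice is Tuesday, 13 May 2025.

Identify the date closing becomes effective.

Adding 12 calendar days to 13 May 2025 gives 25 May 2025, which is the last day of the objection period.
The date closing becomes effective: 15 calendar days after 25 May 2025 is 9 June 2025. 9 June 2025 is a Monday, so no roll-forward applies.

9 June 2025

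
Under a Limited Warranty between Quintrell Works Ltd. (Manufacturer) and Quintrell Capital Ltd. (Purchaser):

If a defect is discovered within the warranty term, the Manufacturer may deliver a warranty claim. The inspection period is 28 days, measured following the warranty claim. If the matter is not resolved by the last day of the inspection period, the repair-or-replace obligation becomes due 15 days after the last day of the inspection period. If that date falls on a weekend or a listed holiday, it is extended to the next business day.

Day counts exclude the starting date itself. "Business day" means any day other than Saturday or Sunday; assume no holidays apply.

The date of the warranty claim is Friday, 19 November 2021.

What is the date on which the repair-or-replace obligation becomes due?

3 January 2022

The last day of the inspection period: 28 calendar days after 19 November 2021 is 17 December 2021.
Adding 15 calendar days to 17 December 2021 gives 1 January 2022, which is the date on which the repair-or-replace obligation becomes due. That falls on a Saturday, so it rolls to the next business day, Monday, 3 January 2022.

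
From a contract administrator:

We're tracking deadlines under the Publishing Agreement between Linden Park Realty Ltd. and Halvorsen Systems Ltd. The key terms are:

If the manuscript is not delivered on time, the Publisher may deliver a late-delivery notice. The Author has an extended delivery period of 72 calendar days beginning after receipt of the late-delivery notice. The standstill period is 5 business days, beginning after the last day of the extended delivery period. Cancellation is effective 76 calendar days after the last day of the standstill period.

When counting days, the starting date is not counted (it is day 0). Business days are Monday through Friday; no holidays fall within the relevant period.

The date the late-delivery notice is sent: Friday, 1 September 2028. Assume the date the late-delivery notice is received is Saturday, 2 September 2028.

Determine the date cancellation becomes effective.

The last day of the extended delivery period: 72 calendar days after 2 September 2028 is 13 November 2028.
From Monday, 13 November 2028, 5 business days (Nov 14, Nov 15, Nov 16, Nov 17, Nov 20, skipping weekends) brings us to Monday, 20 November 2028, which is the last day of the standstill period.
The date cancellation becomes effective: 20 November 2028 + 76 days = 4 February 2029.

4 February 2029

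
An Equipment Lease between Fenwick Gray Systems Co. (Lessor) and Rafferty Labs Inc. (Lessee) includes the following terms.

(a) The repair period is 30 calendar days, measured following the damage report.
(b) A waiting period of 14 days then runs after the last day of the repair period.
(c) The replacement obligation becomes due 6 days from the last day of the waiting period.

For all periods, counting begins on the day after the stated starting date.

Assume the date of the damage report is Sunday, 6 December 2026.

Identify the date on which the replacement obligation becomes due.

25 January 2027

The last day of the repair period: 6 December 2026 + 30 days = 5 January 2027.
The last day of the waiting period: 14 calendar days after 5 January 2027 is 19 January 2027.
The date on which the replacement obligation becomes due: 19 January 2027 + 6 days = 25 January 2027.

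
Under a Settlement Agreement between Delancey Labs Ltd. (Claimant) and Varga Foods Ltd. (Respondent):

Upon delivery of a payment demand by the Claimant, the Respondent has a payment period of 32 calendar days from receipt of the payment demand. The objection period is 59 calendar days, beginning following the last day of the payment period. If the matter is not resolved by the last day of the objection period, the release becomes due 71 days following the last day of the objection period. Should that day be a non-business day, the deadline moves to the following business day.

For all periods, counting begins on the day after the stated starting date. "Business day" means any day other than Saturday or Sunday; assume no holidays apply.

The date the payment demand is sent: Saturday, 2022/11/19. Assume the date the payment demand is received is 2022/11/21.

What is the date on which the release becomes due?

Adding 32 calendar days to 2022/11/21 gives 2022/12/23, which is the last day of the payment period.
The last day of the objection period: 59 calendar days after 2022/12/23 is 2023/02/20.
Adding 71 calendar days to 2023/02/20 gives 2023/05/02, which is the date on which the release becomes due. 2023/05/02 is a Tuesday, so no roll-forward applies.

2023/05/02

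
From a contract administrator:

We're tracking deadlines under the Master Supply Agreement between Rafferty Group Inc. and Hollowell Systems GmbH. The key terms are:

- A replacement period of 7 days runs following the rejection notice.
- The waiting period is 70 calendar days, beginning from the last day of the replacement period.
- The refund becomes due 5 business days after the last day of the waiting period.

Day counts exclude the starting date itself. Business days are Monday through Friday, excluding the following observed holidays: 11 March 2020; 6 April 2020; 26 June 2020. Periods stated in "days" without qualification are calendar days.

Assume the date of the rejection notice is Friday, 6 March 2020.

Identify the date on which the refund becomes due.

Adding 7 calendar days to 6 March 2020 gives 13 March 2020, which is the last day of the replacement period.
Adding 70 calendar days to 13 March 2020 gives 22 May 2020, which is the last day of the waiting period.
The date on which the refund becomes due: 5 business days after Friday, 22 May 2020, skipping weekends — May 25, May 26, May 27, May 28, May 29 — lands on Friday, 29 May 2020.

29 May 2020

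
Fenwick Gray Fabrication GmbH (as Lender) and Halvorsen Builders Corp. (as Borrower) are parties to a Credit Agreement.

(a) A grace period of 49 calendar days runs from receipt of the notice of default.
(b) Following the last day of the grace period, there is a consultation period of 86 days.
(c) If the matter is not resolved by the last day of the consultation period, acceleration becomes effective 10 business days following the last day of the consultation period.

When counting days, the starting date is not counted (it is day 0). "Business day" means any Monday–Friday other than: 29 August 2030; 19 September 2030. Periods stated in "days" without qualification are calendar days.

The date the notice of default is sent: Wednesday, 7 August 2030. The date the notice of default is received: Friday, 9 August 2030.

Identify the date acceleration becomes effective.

The last day of the grace period: 9 August 2030 + 49 days = 27 September 2030.
The last day of the consultation period: 27 September 2030 + 86 days = 22 December 2030.
The date acceleration becomes effective: 10 business days after Sunday, 22 December 2030, skipping weekends — Dec 23, Dec 24, Dec 25, Dec 26, Dec 27, Dec 30, Dec 31, Jan 1, Jan 2, Jan 3 — lands on Friday, 3 January 2031.

3 January 2031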